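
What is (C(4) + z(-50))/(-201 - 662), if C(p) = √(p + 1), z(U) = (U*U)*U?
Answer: 125000/863 - √5/863 ≈ 144.84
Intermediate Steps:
z(U) = U³ (z(U) = U²*U = U³)
C(p) = √(1 + p)
(C(4) + z(-50))/(-201 - 662) = (√(1 + 4) + (-50)³)/(-201 - 662) = (√5 - 125000)/(-863) = (-125000 + √5)*(-1/863) = 125000/863 - √5/863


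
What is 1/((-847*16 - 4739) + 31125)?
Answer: 1/12834 ≈ 7.7918e-5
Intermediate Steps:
1/((-847*16 - 4739) + 31125) = 1/((-13552 - 4739) + 31125) = 1/(-18291 + 31125) = 1/12834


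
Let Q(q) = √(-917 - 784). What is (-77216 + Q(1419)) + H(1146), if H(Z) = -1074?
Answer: -78290 + 9*I*√21 ≈ -78290.0 + 41.243*I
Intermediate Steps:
Q(q) = 9*I*√21 (Q(q) = √(-1701) = 9*I*√21)
(-77216 + Q(1419)) + H(1146) = (-77216 + 9*I*√21) - 1074 = -78290 + 9*I*√21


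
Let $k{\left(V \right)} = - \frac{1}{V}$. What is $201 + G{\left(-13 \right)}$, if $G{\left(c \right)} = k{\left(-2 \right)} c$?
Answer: $\frac{389}{2} \approx 194.5$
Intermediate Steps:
$G{\left(c \right)} = \frac{c}{2}$ ($G{\left(c \right)} = - \frac{1}{-2} c = \left(-1\right) \left(- \frac{1}{2}\right) c = \frac{c}{2}$)
$201 + G{\left(-13 \right)} = 201 + \frac{1}{2} \left(-13\right) = 201 - \frac{13}{2} = \frac{389}{2}$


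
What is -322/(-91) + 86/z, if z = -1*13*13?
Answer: 512/169 ≈ 3.0296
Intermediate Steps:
z = -169 (z = -13*13 = -169)
-322/(-91) + 86/z = -322/(-91) + 86/(-169) = -322*(-1/91) + 86*(-1/169) = 46/13 - 86/169 = 512/169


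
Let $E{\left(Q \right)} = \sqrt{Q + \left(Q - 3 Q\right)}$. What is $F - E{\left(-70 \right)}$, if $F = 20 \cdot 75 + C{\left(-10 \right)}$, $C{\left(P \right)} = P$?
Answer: $1490 - \sqrt{70} \approx 1481.6$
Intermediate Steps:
$F = 1490$ ($F = 20 \cdot 75 - 10 = 1500 - 10 = 1490$)
$E{\left(Q \right)} = \sqrt{- Q}$ ($E{\left(Q \right)} = \sqrt{Q - 2 Q} = \sqrt{- Q}$)
$F - E{\left(-70 \right)} = 1490 - \sqrt{\left(-1\right) \left(-70\right)} = 1490 - \sqrt{70}$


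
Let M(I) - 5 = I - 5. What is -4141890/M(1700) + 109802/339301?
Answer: -140516075549/57681170 ≈ -2436.1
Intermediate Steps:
M(I) = I (M(I) = 5 + (I - 5) = 5 + (-5 + I) = I)
-4141890/M(1700) + 109802/339301 = -4141890/1700 + 109802/339301 = -4141890*1/1700 + 109802*(1/339301) = -414189/170 + 109802/339301 = -140516075549/57681170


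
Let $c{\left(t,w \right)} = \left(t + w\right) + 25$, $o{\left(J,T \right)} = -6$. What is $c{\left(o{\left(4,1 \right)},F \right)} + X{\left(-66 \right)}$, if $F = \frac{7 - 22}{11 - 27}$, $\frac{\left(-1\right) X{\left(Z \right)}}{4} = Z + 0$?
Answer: $\frac{4543}{16} \approx 283.94$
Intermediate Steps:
$X{\left(Z \right)} = - 4 Z$ ($X{\left(Z \right)} = - 4 \left(Z + 0\right) = - 4 Z$)
$F = \frac{15}{16}$ ($F = - \frac{15}{-16} = \left(-15\right) \left(- \frac{1}{16}\right) = \frac{15}{16} \approx 0.9375$)
$c{\left(t,w \right)} = 25 + t + w$
$c{\left(o{\left(4,1 \right)},F \right)} + X{\left(-66 \right)} = \left(25 - 6 + \frac{15}{16}\right) - -264 = \frac{319}{16} + 264 = \frac{4543}{16}$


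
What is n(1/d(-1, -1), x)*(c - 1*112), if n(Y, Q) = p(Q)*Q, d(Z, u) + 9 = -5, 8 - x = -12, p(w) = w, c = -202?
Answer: -125600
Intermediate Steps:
x = 20 (x = 8 - 1*(-12) = 8 + 12 = 20)
d(Z, u) = -14 (d(Z, u) = -9 - 5 = -14)
n(Y, Q) = Q² (n(Y, Q) = Q*Q = Q²)
n(1/d(-1, -1), x)*(c - 1*112) = 20²*(-202 - 1*112) = 400*(-202 - 112) = 400*(-314) = -125600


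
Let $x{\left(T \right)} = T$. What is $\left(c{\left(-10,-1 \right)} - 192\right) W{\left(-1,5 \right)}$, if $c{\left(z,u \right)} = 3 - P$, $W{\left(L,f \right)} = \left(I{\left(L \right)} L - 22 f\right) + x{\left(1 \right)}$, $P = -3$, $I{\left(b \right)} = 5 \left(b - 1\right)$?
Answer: $18414$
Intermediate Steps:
$I{\left(b \right)} = -5 + 5 b$ ($I{\left(b \right)} = 5 \left(-1 + b\right) = -5 + 5 b$)
$W{\left(L,f \right)} = 1 - 22 f + L \left(-5 + 5 L\right)$ ($W{\left(L,f \right)} = \left(\left(-5 + 5 L\right) L - 22 f\right) + 1 = \left(L \left(-5 + 5 L\right) - 22 f\right) + 1 = \left(- 22 f + L \left(-5 + 5 L\right)\right) + 1 = 1 - 22 f + L \left(-5 + 5 L\right)$)
$c{\left(z,u \right)} = 6$ ($c{\left(z,u \right)} = 3 - -3 = 3 + 3 = 6$)
$\left(c{\left(-10,-1 \right)} - 192\right) W{\left(-1,5 \right)} = \left(6 - 192\right) \left(1 - 110 + 5 \left(-1\right) \left(-1 - 1\right)\right) = - 186 \left(1 - 110 + 5 \left(-1\right) \left(-2\right)\right) = - 186 \left(1 - 110 + 10\right) = \left(-186\right) \left(-99\right) = 18414$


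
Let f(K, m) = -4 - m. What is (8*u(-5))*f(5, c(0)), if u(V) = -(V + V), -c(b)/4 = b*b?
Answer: -320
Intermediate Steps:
c(b) = -4*b**2 (c(b) = -4*b*b = -4*b**2)
u(V) = -2*V
(8*u(-5))*f(5, c(0)) = (8*(-2*(-5)))*(-4 - (-4)*0**2) = (8*10)*(-4 - (-4)*0) = 80*(-4 - 1*0) = 80*(-4 + 0) = 80*(-4) = -320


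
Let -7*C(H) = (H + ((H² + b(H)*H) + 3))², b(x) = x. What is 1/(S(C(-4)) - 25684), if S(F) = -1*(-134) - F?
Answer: -7/177889 ≈ -3.9350e-5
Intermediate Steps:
C(H) = -(3 + H + 2*H²)²/7 (C(H) = -(H + ((H² + H*H) + 3))²/7 = -(H + ((H² + H²) + 3))²/7 = -(H + (2*H² + 3))²/7 = -(H + (3 + 2*H²))²/7 = -(3 + H + 2*H²)²/7)
S(F) = 134 - F
1/(S(C(-4)) - 25684) = 1/((134 - (-1)*(3 - 4 + 2*(-4)²)²/7) - 25684) = 1/((134 - (-1)*(3 - 4 + 2*16)²/7) - 25684) = 1/((134 - (-1)*(3 - 4 + 32)²/7) - 25684) = 1/((134 - (-1)*31²/7) - 25684) = 1/((134 - (-1)*961/7) - 25684) = 1/((134 - 1*(-961/7)) - 25684) = 1/((134 + 961/7) - 25684) = 1/(1899/7 - 25684) = 1/(-177889/7) = -7/177889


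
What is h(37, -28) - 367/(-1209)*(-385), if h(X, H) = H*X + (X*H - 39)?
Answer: -2693494/1209 ≈ -2227.9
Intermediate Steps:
h(X, H) = -39 + 2*H*X (h(X, H) = H*X + (H*X - 39) = H*X + (-39 + H*X) = -39 + 2*H*X)
h(37, -28) - 367/(-1209)*(-385) = (-39 + 2*(-28)*37) - 367/(-1209)*(-385) = (-39 - 2072) - 367*(-1/1209)*(-385) = -2111 + (367/1209)*(-385) = -2111 - 141295/1209 = -2693494/1209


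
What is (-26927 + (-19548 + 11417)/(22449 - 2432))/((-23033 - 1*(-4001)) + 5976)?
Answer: 89834315/43556992 ≈ 2.0625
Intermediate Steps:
(-26927 + (-19548 + 11417)/(22449 - 2432))/((-23033 - 1*(-4001)) + 5976) = (-26927 - 8131/20017)/((-23033 + 4001) + 5976) = (-26927 - 8131*1/20017)/(-19032 + 5976) = (-26927 - 8131/20017)/(-13056) = -539005890/20017*(-1/13056) = 89834315/43556992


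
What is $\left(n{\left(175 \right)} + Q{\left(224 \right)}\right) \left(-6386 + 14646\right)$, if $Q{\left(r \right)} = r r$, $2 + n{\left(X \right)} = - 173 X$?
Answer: $164365740$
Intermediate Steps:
$n{\left(X \right)} = -2 - 173 X$
$Q{\left(r \right)} = r^{2}$
$\left(n{\left(175 \right)} + Q{\left(224 \right)}\right) \left(-6386 + 14646\right) = \left(\left(-2 - 30275\right) + 224^{2}\right) \left(-6386 + 14646\right) = \left(\left(-2 - 30275\right) + 50176\right) 8260 = \left(-30277 + 50176\right) 8260 = 19899 \cdot 8260 = 164365740$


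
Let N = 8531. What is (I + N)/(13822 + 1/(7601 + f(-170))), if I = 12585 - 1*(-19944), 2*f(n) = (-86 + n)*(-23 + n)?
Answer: 1326443300/446519711 ≈ 2.9706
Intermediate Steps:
f(n) = (-86 + n)*(-23 + n)/2 (f(n) = ((-86 + n)*(-23 + n))/2 = (-86 + n)*(-23 + n)/2)
I = 32529 (I = 12585 + 19944 = 32529)
(I + N)/(13822 + 1/(7601 + f(-170))) = (32529 + 8531)/(13822 + 1/(7601 + (989 + (1/2)*(-170)**2 - 109/2*(-170)))) = 41060/(13822 + 1/(7601 + (989 + (1/2)*28900 + 9265))) = 41060/(13822 + 1/(7601 + (989 + 14450 + 9265))) = 41060/(13822 + 1/(7601 + 24704)) = 41060/(13822 + 1/32305) = 41060/(446519711/32305) = 41060*(32305/446519711) = 1326443300/446519711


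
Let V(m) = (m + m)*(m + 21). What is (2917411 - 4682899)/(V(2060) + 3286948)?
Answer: -147124/988389 ≈ -0.14885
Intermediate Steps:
V(m) = 2*m*(21 + m) (V(m) = (2*m)*(21 + m) = 2*m*(21 + m))
(2917411 - 4682899)/(V(2060) + 3286948) = (2917411 - 4682899)/(2*2060*(21 + 2060) + 3286948) = -1765488/(2*2060*2081 + 3286948) = -1765488/(8573720 + 3286948) = -1765488/11860668 = -1765488*1/11860668 = -147124/988389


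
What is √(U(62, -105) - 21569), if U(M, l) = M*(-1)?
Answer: I*√21631 ≈ 147.07*I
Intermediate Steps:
U(M, l) = -M
√(U(62, -105) - 21569) = √(-1*62 - 21569) = √(-62 - 21569) = √(-21631) = I*√21631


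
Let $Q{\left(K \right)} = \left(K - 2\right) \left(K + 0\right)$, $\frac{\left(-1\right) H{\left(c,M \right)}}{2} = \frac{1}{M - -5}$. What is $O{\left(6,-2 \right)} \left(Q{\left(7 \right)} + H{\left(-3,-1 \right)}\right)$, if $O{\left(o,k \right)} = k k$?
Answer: $138$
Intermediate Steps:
$H{\left(c,M \right)} = - \frac{2}{5 + M}$ ($H{\left(c,M \right)} = - \frac{2}{M - -5} = - \frac{2}{M + 5} = - \frac{2}{5 + M}$)
$Q{\left(K \right)} = K \left(-2 + K\right)$ ($Q{\left(K \right)} = \left(-2 + K\right) K = K \left(-2 + K\right)$)
$O{\left(o,k \right)} = k^{2}$
$O{\left(6,-2 \right)} \left(Q{\left(7 \right)} + H{\left(-3,-1 \right)}\right) = \left(-2\right)^{2} \left(7 \left(-2 + 7\right) - \frac{2}{5 - 1}\right) = 4 \left(7 \cdot 5 - \frac{2}{4}\right) = 4 \left(35 - \frac{1}{2}\right) = 4 \cdot \frac{69}{2} = 138$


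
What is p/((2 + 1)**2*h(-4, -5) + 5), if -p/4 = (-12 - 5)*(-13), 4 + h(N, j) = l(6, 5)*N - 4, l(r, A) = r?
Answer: 884/283 ≈ 3.1237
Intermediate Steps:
h(N, j) = -8 + 6*N (h(N, j) = -4 + (6*N - 4) = -4 + (-4 + 6*N) = -8 + 6*N)
p = -884 (p = -4*(-12 - 5)*(-13) = -(-68)*(-13) = -4*221 = -884)
p/((2 + 1)**2*h(-4, -5) + 5) = -884/((2 + 1)**2*(-8 + 6*(-4)) + 5) = -884/(3**2*(-8 - 24) + 5) = -884/(9*(-32) + 5) = -884/(-288 + 5) = -884/(-283) = -884*(-1/283) = 884/283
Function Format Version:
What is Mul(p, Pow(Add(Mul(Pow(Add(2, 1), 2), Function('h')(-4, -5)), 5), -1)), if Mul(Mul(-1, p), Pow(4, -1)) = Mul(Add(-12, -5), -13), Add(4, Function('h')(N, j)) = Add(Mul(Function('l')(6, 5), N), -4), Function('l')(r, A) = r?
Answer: Rational(884, 283) ≈ 3.1237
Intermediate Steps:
Function('h')(N, j) = Add(-8, Mul(6, N)) (Function('h')(N, j) = Add(-4, Add(Mul(6, N), -4)) = Add(-4, Add(-4, Mul(6, N))) = Add(-8, Mul(6, N)))
p = -884 (p = Mul(-4, Mul(Add(-12, -5), -13)) = Mul(-4, Mul(-17, -13)) = Mul(-4, 221) = -884)
Mul(p, Pow(Add(Mul(Pow(Add(2, 1), 2), Function('h')(-4, -5)), 5), -1)) = Mul(-884, Pow(Add(Mul(Pow(Add(2, 1), 2), Add(-8, Mul(6, -4))), 5), -1)) = Mul(-884, Pow(Add(Mul(Pow(3, 2), Add(-8, -24)), 5), -1)) = Mul(-884, Pow(Add(Mul(9, -32), 5), -1)) = Mul(-884, Pow(Add(-288, 5), -1)) = Mul(-884, Pow(-283, -1)) = Mul(-884, Rational(-1, 283)) = Rational(884, 283)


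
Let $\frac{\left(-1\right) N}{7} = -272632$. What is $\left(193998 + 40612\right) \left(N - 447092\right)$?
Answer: $342843100520$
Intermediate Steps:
$N = 1908424$ ($N = \left(-7\right) \left(-272632\right) = 1908424$)
$\left(193998 + 40612\right) \left(N - 447092\right) = \left(193998 + 40612\right) \left(1908424 - 447092\right) = 234610 \cdot 1461332 = 342843100520$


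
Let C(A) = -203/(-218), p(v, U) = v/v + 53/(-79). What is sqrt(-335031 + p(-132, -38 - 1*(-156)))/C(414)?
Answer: 218*I*sqrt(2090926417)/16037 ≈ 621.59*I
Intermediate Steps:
p(v, U) = 26/79 (p(v, U) = 1 + 53*(-1/79) = 1 - 53/79 = 26/79)
C(A) = 203/218 (C(A) = -203*(-1/218) = 203/218)
sqrt(-335031 + p(-132, -38 - 1*(-156)))/C(414) = sqrt(-335031 + 26/79)/(203/218) = sqrt(-26467423/79)*(218/203) = (I*sqrt(2090926417)/79)*(218/203) = 218*I*sqrt(2090926417)/16037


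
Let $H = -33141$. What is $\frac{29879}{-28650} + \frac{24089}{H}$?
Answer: $- \frac{560123263}{316496550} \approx -1.7698$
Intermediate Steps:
$\frac{29879}{-28650} + \frac{24089}{H} = \frac{29879}{-28650} + \frac{24089}{-33141} = 29879 \left(- \frac{1}{28650}\right) + 24089 \left(- \frac{1}{33141}\right) = - \frac{29879}{28650} - \frac{24089}{33141} = - \frac{560123263}{316496550}$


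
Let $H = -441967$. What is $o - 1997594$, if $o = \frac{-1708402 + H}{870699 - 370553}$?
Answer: $- \frac{999090799093}{500146} \approx -1.9976 \cdot 10^{6}$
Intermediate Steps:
$o = - \frac{2150369}{500146}$ ($o = \frac{-1708402 - 441967}{870699 - 370553} = - \frac{2150369}{500146} \approx -4.2995$)
$o - 1997594 = - \frac{2150369}{500146} - 1997594 = - \frac{999090799093}{500146}$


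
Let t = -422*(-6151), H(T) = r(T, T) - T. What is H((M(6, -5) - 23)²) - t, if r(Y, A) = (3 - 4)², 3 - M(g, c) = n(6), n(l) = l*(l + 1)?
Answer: -2599565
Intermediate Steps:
n(l) = l*(1 + l)
M(g, c) = -39 (M(g, c) = 3 - 6*(1 + 6) = 3 - 6*7 = 3 - 1*42 = 3 - 42 = -39)
r(Y, A) = 1 (r(Y, A) = (-1)² = 1)
H(T) = 1 - T
t = 2595722
H((M(6, -5) - 23)²) - t = (1 - (-39 - 23)²) - 1*2595722 = (1 - 1*(-62)²) - 2595722 = (1 - 1*3844) - 2595722 = (1 - 3844) - 2595722 = -3843 - 2595722 = -2599565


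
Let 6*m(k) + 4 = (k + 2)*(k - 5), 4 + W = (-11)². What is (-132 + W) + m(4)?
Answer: -50/3 ≈ -16.667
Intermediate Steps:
W = 117 (W = -4 + (-11)² = -4 + 121 = 117)
m(k) = -⅔ + (-5 + k)*(2 + k)/6 (m(k) = -⅔ + ((k + 2)*(k - 5))/6 = -⅔ + ((2 + k)*(-5 + k))/6 = -⅔ + ((-5 + k)*(2 + k))/6 = -⅔ + (-5 + k)*(2 + k)/6)
(-132 + W) + m(4) = (-132 + 117) + (-7/3 - ½*4 + (⅙)*4²) = -15 + (-7/3 - 2 + (⅙)*16) = -15 + (-7/3 - 2 + 8/3) = -15 - 5/3 = -50/3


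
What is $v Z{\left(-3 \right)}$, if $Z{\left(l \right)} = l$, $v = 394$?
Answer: $-1182$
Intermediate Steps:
$v Z{\left(-3 \right)} = 394 \left(-3\right) = -1182$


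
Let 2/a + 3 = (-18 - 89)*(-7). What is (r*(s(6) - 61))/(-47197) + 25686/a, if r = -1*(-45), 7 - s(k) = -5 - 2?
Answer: 452188701081/47197 ≈ 9.5809e+6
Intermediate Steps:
s(k) = 14 (s(k) = 7 - (-5 - 2) = 7 - 1*(-7) = 7 + 7 = 14)
a = 1/373 (a = 2/(-3 + (-18 - 89)*(-7)) = 2/(-3 - 107*(-7)) = 2/(-3 + 749) = 2/746 = 2*(1/746) = 1/373 ≈ 0.0026810)
r = 45
(r*(s(6) - 61))/(-47197) + 25686/a = (45*(14 - 61))/(-47197) + 25686/(1/373) = (45*(-47))*(-1/47197) + 25686*373 = -2115*(-1/47197) + 9580878 = 2115/47197 + 9580878 = 452188701081/47197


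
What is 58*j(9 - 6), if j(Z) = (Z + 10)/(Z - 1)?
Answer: 377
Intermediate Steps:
j(Z) = (10 + Z)/(-1 + Z)
58*j(9 - 6) = 58*((10 + (9 - 6))/(-1 + (9 - 6))) = 58*((10 + 3)/(-1 + 3)) = 58*(13/2) = 377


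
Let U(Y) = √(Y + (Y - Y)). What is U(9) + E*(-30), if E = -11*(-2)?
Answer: -657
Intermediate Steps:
E = 22
U(Y) = √Y (U(Y) = √(Y + 0) = √Y)
U(9) + E*(-30) = √9 + 22*(-30) = 3 - 660 = -657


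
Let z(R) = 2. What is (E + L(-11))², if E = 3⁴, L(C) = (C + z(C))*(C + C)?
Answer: 77841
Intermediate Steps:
L(C) = 2*C*(2 + C) (L(C) = (C + 2)*(C + C) = (2 + C)*(2*C) = 2*C*(2 + C))
E = 81
(E + L(-11))² = (81 + 2*(-11)*(2 - 11))² = (81 + 2*(-11)*(-9))² = (81 + 198)² = 279² = 77841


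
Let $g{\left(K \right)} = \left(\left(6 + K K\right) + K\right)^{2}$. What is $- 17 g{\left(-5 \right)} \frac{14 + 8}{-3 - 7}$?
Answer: $\frac{126412}{5} \approx 25282.0$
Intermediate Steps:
$g{\left(K \right)} = \left(6 + K + K^{2}\right)^{2}$ ($g{\left(K \right)} = \left(\left(6 + K^{2}\right) + K\right)^{2} = \left(6 + K + K^{2}\right)^{2}$)
$- 17 g{\left(-5 \right)} \frac{14 + 8}{-3 - 7} = - 17 \left(6 - 5 + \left(-5\right)^{2}\right)^{2} \frac{14 + 8}{-3 - 7} = - 17 \left(6 - 5 + 25\right)^{2} \frac{22}{-10} = - 17 \cdot 26^{2} \cdot 22 \left(- \frac{1}{10}\right) = \left(-17\right) 676 \left(- \frac{11}{5}\right) = \left(-11492\right) \left(- \frac{11}{5}\right) = \frac{126412}{5}$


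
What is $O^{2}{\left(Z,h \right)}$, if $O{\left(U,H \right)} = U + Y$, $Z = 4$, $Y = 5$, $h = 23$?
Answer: $81$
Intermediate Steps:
$O{\left(U,H \right)} = 5 + U$ ($O{\left(U,H \right)} = U + 5 = 5 + U$)
$O^{2}{\left(Z,h \right)} = \left(5 + 4\right)^{2} = 9^{2} = 81$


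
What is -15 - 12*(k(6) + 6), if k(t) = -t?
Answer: -15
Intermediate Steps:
-15 - 12*(k(6) + 6) = -15 - 12*(-1*6 + 6) = -15 - 12*(-6 + 6) = -15 - 12*0 = -15 + 0 = -15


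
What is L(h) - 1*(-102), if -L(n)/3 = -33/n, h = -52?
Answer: 5205/52 ≈ 100.10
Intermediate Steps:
L(n) = 99/n (L(n) = -(-99)/n = 99/n)
L(h) - 1*(-102) = 99/(-52) - 1*(-102) = 99*(-1/52) + 102 = -99/52 + 102 = 5205/52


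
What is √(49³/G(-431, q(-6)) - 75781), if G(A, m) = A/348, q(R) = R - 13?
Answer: I*√31723092553/431 ≈ 413.25*I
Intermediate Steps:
q(R) = -13 + R
G(A, m) = A/348 (G(A, m) = A*(1/348) = A/348)
√(49³/G(-431, q(-6)) - 75781) = √(49³/(((1/348)*(-431))) - 75781) = √(117649/(-431/348) - 75781) = √(117649*(-348/431) - 75781) = √(-40941852/431 - 75781) = √(-73603463/431) = I*√31723092553/431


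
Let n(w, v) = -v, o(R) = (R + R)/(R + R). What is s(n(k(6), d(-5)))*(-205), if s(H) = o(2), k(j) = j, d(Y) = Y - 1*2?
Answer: -205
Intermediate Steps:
d(Y) = -2 + Y (d(Y) = Y - 2 = -2 + Y)
o(R) = 1 (o(R) = (2*R)/((2*R)) = (2*R)*(1/(2*R)) = 1)
s(H) = 1
s(n(k(6), d(-5)))*(-205) = 1*(-205) = -205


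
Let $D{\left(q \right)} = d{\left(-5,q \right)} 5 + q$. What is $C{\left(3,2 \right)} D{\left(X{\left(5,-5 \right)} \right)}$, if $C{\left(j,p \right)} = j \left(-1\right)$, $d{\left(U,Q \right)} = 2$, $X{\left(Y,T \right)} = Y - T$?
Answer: $-60$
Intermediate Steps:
$D{\left(q \right)} = 10 + q$ ($D{\left(q \right)} = 2 \cdot 5 + q = 10 + q$)
$C{\left(j,p \right)} = - j$
$C{\left(3,2 \right)} D{\left(X{\left(5,-5 \right)} \right)} = \left(-1\right) 3 \left(10 + \left(5 - -5\right)\right) = - 3 \left(10 + \left(5 + 5\right)\right) = - 3 \left(10 + 10\right) = \left(-3\right) 20 = -60$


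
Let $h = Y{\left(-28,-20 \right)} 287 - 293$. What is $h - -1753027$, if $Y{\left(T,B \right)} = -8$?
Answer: $1750438$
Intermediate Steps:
$h = -2589$ ($h = \left(-8\right) 287 - 293 = -2296 - 293 = -2589$)
$h - -1753027 = -2589 - -1753027 = -2589 + 1753027 = 1750438$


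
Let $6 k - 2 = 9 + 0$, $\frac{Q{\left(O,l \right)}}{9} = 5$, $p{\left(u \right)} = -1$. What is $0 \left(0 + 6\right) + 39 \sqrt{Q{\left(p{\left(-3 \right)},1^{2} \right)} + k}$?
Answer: $\frac{13 \sqrt{1686}}{2} \approx 266.9$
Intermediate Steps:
$Q{\left(O,l \right)} = 45$ ($Q{\left(O,l \right)} = 9 \cdot 5 = 45$)
$k = \frac{11}{6}$ ($k = \frac{1}{3} + \frac{9 + 0}{6} = \frac{1}{3} + \frac{1}{6} \cdot 9 = \frac{1}{3} + \frac{3}{2} = \frac{11}{6} \approx 1.8333$)
$0 \left(0 + 6\right) + 39 \sqrt{Q{\left(p{\left(-3 \right)},1^{2} \right)} + k} = 0 \left(0 + 6\right) + 39 \sqrt{45 + \frac{11}{6}} = 0 \cdot 6 + 39 \sqrt{\frac{281}{6}} = 0 + 39 \frac{\sqrt{1686}}{6} = 0 + \frac{13 \sqrt{1686}}{2} = \frac{13 \sqrt{1686}}{2}$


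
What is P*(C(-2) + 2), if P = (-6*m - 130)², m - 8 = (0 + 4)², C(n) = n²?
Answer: 450456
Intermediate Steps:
m = 24 (m = 8 + (0 + 4)² = 8 + 4² = 8 + 16 = 24)
P = 75076 (P = (-6*24 - 130)² = (-144 - 130)² = (-274)² = 75076)
P*(C(-2) + 2) = 75076*((-2)² + 2) = 75076*(4 + 2) = 75076*6 = 450456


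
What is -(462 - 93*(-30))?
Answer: -3252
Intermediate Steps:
-(462 - 93*(-30)) = -(462 + 2790) = -1*3252 = -3252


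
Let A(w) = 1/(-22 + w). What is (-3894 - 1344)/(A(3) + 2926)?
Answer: -3686/2059 ≈ -1.7902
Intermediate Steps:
(-3894 - 1344)/(A(3) + 2926) = (-3894 - 1344)/(1/(-22 + 3) + 2926) = -5238/(1/(-19) + 2926) = -5238/(-1/19 + 2926) = -5238/55593/19 = -5238*19/55593 = -3686/2059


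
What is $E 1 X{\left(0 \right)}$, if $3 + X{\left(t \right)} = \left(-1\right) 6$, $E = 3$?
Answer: $-27$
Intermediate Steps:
$X{\left(t \right)} = -9$ ($X{\left(t \right)} = -3 - 6 = -9$)
$E 1 X{\left(0 \right)} = 3 \cdot 1 \left(-9\right) = 3 \left(-9\right) = -27$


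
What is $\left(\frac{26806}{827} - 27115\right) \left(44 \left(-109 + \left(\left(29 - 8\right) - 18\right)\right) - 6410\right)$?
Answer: $\frac{248027689126}{827} \approx 2.9991 \cdot 10^{8}$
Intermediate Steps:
$\left(\frac{26806}{827} - 27115\right) \left(44 \left(-109 + \left(\left(29 - 8\right) - 18\right)\right) - 6410\right) = \left(26806 \cdot \frac{1}{827} - 27115\right) \left(44 \left(-109 + \left(21 - 18\right)\right) - 6410\right) = \left(\frac{26806}{827} - 27115\right) \left(44 \left(-109 + 3\right) - 6410\right) = - \frac{22397299 \left(44 \left(-106\right) - 6410\right)}{827} = - \frac{22397299 \left(-4664 - 6410\right)}{827} = \left(- \frac{22397299}{827}\right) \left(-11074\right) = \frac{248027689126}{827}$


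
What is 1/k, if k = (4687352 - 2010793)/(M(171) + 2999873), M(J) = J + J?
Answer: 3000215/2676559 ≈ 1.1209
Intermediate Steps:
M(J) = 2*J
k = 2676559/3000215 (k = (4687352 - 2010793)/(2*171 + 2999873) = 2676559/(342 + 2999873) = 2676559/3000215 ≈ 0.89212)
1/k = 1/(2676559/3000215) = 3000215/2676559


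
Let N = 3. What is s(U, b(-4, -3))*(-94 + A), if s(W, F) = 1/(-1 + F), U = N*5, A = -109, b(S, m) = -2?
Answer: 203/3 ≈ 67.667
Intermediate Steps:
U = 15 (U = 3*5 = 15)
s(U, b(-4, -3))*(-94 + A) = (-94 - 109)/(-1 - 2) = -203/(-3) = -⅓*(-203) = 203/3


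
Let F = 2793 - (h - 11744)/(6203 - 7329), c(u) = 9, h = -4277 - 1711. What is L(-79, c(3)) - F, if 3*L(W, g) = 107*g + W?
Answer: -4193087/1689 ≈ -2482.6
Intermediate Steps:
h = -5988
L(W, g) = W/3 + 107*g/3 (L(W, g) = (107*g + W)/3 = (W + 107*g)/3 = W/3 + 107*g/3)
F = 1563593/563 (F = 2793 - (-5988 - 11744)/(6203 - 7329) = 2793 - (-17732)/(-1126) = 2793 - (-17732)*(-1)/1126 = 2793 - 1*8866/563 = 2793 - 8866/563 = 1563593/563 ≈ 2777.3)
L(-79, c(3)) - F = ((⅓)*(-79) + (107/3)*9) - 1*1563593/563 = (-79/3 + 321) - 1563593/563 = 884/3 - 1563593/563 = -4193087/1689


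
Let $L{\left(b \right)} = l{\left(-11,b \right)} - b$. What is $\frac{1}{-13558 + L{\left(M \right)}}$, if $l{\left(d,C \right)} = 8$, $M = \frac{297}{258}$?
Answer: $- \frac{86}{1165399} \approx -7.3795 \cdot 10^{-5}$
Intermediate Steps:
$M = \frac{99}{86}$ ($M = 297 \cdot \frac{1}{258} = \frac{99}{86} \approx 1.1512$)
$L{\left(b \right)} = 8 - b$
$\frac{1}{-13558 + L{\left(M \right)}} = \frac{1}{-13558 + \left(8 - \frac{99}{86}\right)} = \frac{1}{-13558 + \frac{589}{86}} = \frac{1}{- \frac{1165399}{86}} = - \frac{86}{1165399}$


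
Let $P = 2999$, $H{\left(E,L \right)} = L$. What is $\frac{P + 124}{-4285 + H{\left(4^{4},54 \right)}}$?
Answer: $- \frac{3123}{4231} \approx -0.73812$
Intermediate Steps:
$\frac{P + 124}{-4285 + H{\left(4^{4},54 \right)}} = \frac{2999 + 124}{-4285 + 54} = \frac{3123}{-4231} = 3123 \left(- \frac{1}{4231}\right) = - \frac{3123}{4231}$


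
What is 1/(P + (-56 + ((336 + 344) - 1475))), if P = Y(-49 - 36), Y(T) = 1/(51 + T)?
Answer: -34/28935 ≈ -0.0011750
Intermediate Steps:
P = -1/34 (P = 1/(51 + (-49 - 36)) = 1/(51 - 85) = 1/(-34) = -1/34 ≈ -0.029412)
1/(P + (-56 + ((336 + 344) - 1475))) = 1/(-1/34 + (-56 + ((336 + 344) - 1475))) = 1/(-1/34 + (-56 + (680 - 1475))) = 1/(-1/34 + (-56 - 795)) = 1/(-1/34 - 851) = 1/(-28935/34) = -34/28935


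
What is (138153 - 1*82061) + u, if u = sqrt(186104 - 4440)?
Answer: 56092 + 4*sqrt(11354) ≈ 56518.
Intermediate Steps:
u = 4*sqrt(11354) (u = sqrt(181664) = 4*sqrt(11354) ≈ 426.22)
(138153 - 1*82061) + u = (138153 - 1*82061) + 4*sqrt(11354) = (138153 - 82061) + 4*sqrt(11354) = 56092 + 4*sqrt(11354)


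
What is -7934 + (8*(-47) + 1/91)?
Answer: -756209/91 ≈ -8310.0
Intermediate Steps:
-7934 + (8*(-47) + 1/91) = -7934 + (-376 + 1/91) = -7934 - 34215/91 = -756209/91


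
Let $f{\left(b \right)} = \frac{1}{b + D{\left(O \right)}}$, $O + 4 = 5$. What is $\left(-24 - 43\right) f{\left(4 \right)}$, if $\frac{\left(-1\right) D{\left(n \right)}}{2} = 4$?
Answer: $\frac{67}{4} \approx 16.75$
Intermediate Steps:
$O = 1$ ($O = -4 + 5 = 1$)
$D{\left(n \right)} = -8$ ($D{\left(n \right)} = \left(-2\right) 4 = -8$)
$f{\left(b \right)} = \frac{1}{-8 + b}$ ($f{\left(b \right)} = \frac{1}{b - 8} = \frac{1}{-8 + b}$)
$\left(-24 - 43\right) f{\left(4 \right)} = \frac{-24 - 43}{-8 + 4} = - \frac{67}{-4} = \left(-67\right) \left(- \frac{1}{4}\right) = \frac{67}{4}$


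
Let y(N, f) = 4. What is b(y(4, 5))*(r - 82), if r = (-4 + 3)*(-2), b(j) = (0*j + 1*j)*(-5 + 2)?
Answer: 960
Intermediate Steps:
b(j) = -3*j (b(j) = (0 + j)*(-3) = j*(-3) = -3*j)
r = 2 (r = -1*(-2) = 2)
b(y(4, 5))*(r - 82) = (-3*4)*(2 - 82) = -12*(-80) = 960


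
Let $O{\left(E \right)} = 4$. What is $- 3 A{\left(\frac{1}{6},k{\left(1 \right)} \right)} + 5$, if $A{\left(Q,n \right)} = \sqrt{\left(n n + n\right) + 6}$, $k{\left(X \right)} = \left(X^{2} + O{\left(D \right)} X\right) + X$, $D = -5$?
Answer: $5 - 12 \sqrt{3} \approx -15.785$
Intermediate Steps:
$k{\left(X \right)} = X^{2} + 5 X$ ($k{\left(X \right)} = \left(X^{2} + 4 X\right) + X = X^{2} + 5 X$)
$A{\left(Q,n \right)} = \sqrt{6 + n + n^{2}}$ ($A{\left(Q,n \right)} = \sqrt{\left(n^{2} + n\right) + 6} = \sqrt{\left(n + n^{2}\right) + 6} = \sqrt{6 + n + n^{2}}$)
$- 3 A{\left(\frac{1}{6},k{\left(1 \right)} \right)} + 5 = - 3 \sqrt{6 + 1 \left(5 + 1\right) + \left(1 \left(5 + 1\right)\right)^{2}} + 5 = - 3 \sqrt{6 + 1 \cdot 6 + \left(1 \cdot 6\right)^{2}} + 5 = - 3 \sqrt{6 + 6 + 6^{2}} + 5 = - 3 \sqrt{6 + 6 + 36} + 5 = - 3 \sqrt{48} + 5 = - 3 \cdot 4 \sqrt{3} + 5 = - 12 \sqrt{3} + 5 = 5 - 12 \sqrt{3}$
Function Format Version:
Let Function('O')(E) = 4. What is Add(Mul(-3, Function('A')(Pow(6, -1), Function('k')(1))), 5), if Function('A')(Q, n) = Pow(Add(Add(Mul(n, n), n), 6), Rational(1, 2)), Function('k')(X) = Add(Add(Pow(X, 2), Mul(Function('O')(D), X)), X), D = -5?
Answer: Add(5, Mul(-12, Pow(3, Rational(1, 2)))) ≈ -15.785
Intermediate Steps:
Function('k')(X) = Add(Pow(X, 2), Mul(5, X)) (Function('k')(X) = Add(Add(Pow(X, 2), Mul(4, X)), X) = Add(Pow(X, 2), Mul(5, X)))
Function('A')(Q, n) = Pow(Add(6, n, Pow(n, 2)), Rational(1, 2)) (Function('A')(Q, n) = Pow(Add(Add(Pow(n, 2), n), 6), Rational(1, 2)) = Pow(Add(Add(n, Pow(n, 2)), 6), Rational(1, 2)) = Pow(Add(6, n, Pow(n, 2)), Rational(1, 2)))
Add(Mul(-3, Function('A')(Pow(6, -1), Function('k')(1))), 5) = Add(Mul(-3, Pow(Add(6, Mul(1, Add(5, 1)), Pow(Mul(1, Add(5, 1)), 2)), Rational(1, 2))), 5) = Add(Mul(-3, Pow(Add(6, Mul(1, 6), Pow(Mul(1, 6), 2)), Rational(1, 2))), 5) = Add(Mul(-3, Pow(Add(6, 6, Pow(6, 2)), Rational(1, 2))), 5) = Add(Mul(-3, Pow(Add(6, 6, 36), Rational(1, 2))), 5) = Add(Mul(-3, Pow(48, Rational(1, 2))), 5) = Add(Mul(-3, Mul(4, Pow(3, Rational(1, 2)))), 5) = Add(Mul(-12, Pow(3, Rational(1, 2))), 5) = Add(5, Mul(-12, Pow(3, Rational(1, 2))))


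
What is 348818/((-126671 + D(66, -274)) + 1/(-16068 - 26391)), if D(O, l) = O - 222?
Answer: -7405231731/2692473797 ≈ -2.7503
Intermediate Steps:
D(O, l) = -222 + O
348818/((-126671 + D(66, -274)) + 1/(-16068 - 26391)) = 348818/((-126671 + (-222 + 66)) + 1/(-16068 - 26391)) = 348818/((-126671 - 156) + 1/(-42459)) = 348818/(-126827 - 1/42459) = 348818/(-5384947594/42459) = 348818*(-42459/5384947594) = -7405231731/2692473797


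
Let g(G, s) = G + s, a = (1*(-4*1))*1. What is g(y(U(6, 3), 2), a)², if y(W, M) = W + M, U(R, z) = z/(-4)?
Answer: 121/16 ≈ 7.5625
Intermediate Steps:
U(R, z) = -z/4 (U(R, z) = z*(-¼) = -z/4)
y(W, M) = M + W
a = -4 (a = (1*(-4))*1 = -4*1 = -4)
g(y(U(6, 3), 2), a)² = ((2 - ¼*3) - 4)² = ((2 - ¾) - 4)² = (5/4 - 4)² = (-11/4)² = 121/16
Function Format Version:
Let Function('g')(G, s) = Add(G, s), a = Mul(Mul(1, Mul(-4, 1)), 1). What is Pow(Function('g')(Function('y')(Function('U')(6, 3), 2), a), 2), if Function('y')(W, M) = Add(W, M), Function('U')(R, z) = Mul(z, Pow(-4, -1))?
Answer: Rational(121, 16) ≈ 7.5625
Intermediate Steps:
Function('U')(R, z) = Mul(Rational(-1, 4), z) (Function('U')(R, z) = Mul(z, Rational(-1, 4)) = Mul(Rational(-1, 4), z))
Function('y')(W, M) = Add(M, W)
a = -4 (a = Mul(Mul(1, -4), 1) = Mul(-4, 1) = -4)
Pow(Function('g')(Function('y')(Function('U')(6, 3), 2), a), 2) = Pow(Add(Add(2, Mul(Rational(-1, 4), 3)), -4), 2) = Pow(Add(Add(2, Rational(-3, 4)), -4), 2) = Pow(Add(Rational(5, 4), -4), 2) = Pow(Rational(-11, 4), 2) = Rational(121, 16)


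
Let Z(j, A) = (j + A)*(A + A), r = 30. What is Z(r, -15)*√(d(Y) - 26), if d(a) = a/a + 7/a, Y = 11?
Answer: -900*I*√737/11 ≈ -2221.2*I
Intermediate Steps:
d(a) = 1 + 7/a
Z(j, A) = 2*A*(A + j) (Z(j, A) = (A + j)*(2*A) = 2*A*(A + j))
Z(r, -15)*√(d(Y) - 26) = (2*(-15)*(-15 + 30))*√((7 + 11)/11 - 26) = (2*(-15)*15)*√((1/11)*18 - 26) = -450*√(18/11 - 26) = -900*I*√737/11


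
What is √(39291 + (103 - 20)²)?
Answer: 2*√11545 ≈ 214.90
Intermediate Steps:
√(39291 + (103 - 20)²) = √(39291 + 83²) = √(39291 + 6889) = √46180 = 2*√11545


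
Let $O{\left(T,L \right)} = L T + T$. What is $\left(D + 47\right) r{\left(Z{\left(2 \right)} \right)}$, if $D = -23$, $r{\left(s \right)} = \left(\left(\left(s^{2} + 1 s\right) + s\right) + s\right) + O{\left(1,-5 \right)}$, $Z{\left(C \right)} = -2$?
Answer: $-144$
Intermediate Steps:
$O{\left(T,L \right)} = T + L T$
$r{\left(s \right)} = -4 + s^{2} + 3 s$ ($r{\left(s \right)} = \left(\left(\left(s^{2} + 1 s\right) + s\right) + s\right) + 1 \left(1 - 5\right) = \left(\left(\left(s^{2} + s\right) + s\right) + s\right) + 1 \left(-4\right) = \left(\left(\left(s + s^{2}\right) + s\right) + s\right) - 4 = \left(\left(s^{2} + 2 s\right) + s\right) - 4 = \left(s^{2} + 3 s\right) - 4 = -4 + s^{2} + 3 s$)
$\left(D + 47\right) r{\left(Z{\left(2 \right)} \right)} = \left(-23 + 47\right) \left(-4 + \left(-2\right)^{2} + 3 \left(-2\right)\right) = 24 \left(-4 + 4 - 6\right) = 24 \left(-6\right) = -144$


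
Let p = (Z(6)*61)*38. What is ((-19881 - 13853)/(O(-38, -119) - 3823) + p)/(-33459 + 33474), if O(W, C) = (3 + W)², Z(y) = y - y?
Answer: 16867/19485 ≈ 0.86564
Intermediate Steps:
Z(y) = 0
p = 0 (p = (0*61)*38 = 0*38 = 0)
((-19881 - 13853)/(O(-38, -119) - 3823) + p)/(-33459 + 33474) = ((-19881 - 13853)/((3 - 38)² - 3823) + 0)/(-33459 + 33474) = (-33734/((-35)² - 3823) + 0)/15 = (-33734/(1225 - 3823) + 0)*(1/15) = (-33734/(-2598) + 0)*(1/15) = (-33734*(-1/2598) + 0)*(1/15) = (16867/1299 + 0)*(1/15) = (16867/1299)*(1/15) = 16867/19485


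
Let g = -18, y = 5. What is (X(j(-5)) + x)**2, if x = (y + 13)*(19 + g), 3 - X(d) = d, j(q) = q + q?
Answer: 961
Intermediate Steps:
j(q) = 2*q
X(d) = 3 - d
x = 18 (x = (5 + 13)*(19 - 18) = 18*1 = 18)
(X(j(-5)) + x)**2 = ((3 - 2*(-5)) + 18)**2 = ((3 - 1*(-10)) + 18)**2 = ((3 + 10) + 18)**2 = (13 + 18)**2 = 31**2 = 961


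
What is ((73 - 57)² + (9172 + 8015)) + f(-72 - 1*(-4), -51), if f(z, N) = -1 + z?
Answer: 17374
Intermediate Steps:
((73 - 57)² + (9172 + 8015)) + f(-72 - 1*(-4), -51) = ((73 - 57)² + (9172 + 8015)) + (-1 + (-72 - 1*(-4))) = (16² + 17187) + (-1 + (-72 + 4)) = (256 + 17187) + (-1 - 68) = 17443 - 69 = 17374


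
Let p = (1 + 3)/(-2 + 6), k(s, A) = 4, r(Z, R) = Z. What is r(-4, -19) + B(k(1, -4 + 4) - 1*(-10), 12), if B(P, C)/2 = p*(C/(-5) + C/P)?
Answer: -248/35 ≈ -7.0857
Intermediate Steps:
p = 1 (p = 4/4 = 4*(1/4) = 1)
B(P, C) = -2*C/5 + 2*C/P (B(P, C) = 2*(1*(C/(-5) + C/P)) = 2*(1*(C*(-1/5) + C/P)) = 2*(1*(-C/5 + C/P)) = 2*(-C/5 + C/P) = -2*C/5 + 2*C/P)
r(-4, -19) + B(k(1, -4 + 4) - 1*(-10), 12) = -4 + (2/5)*12*(5 - (4 - 1*(-10)))/(4 - 1*(-10)) = -4 + (2/5)*12*(5 - (4 + 10))/(4 + 10) = -4 + (2/5)*12*(5 - 1*14)/14 = -4 + (2/5)*12*(1/14)*(5 - 14) = -4 + (2/5)*12*(1/14)*(-9) = -4 - 108/35 = -248/35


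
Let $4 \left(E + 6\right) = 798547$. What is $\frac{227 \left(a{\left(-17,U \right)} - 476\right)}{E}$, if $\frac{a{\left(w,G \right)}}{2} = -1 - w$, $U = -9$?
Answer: $- \frac{403152}{798523} \approx -0.50487$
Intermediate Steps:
$E = \frac{798523}{4}$ ($E = -6 + \frac{1}{4} \cdot 798547 = -6 + \frac{798547}{4} = \frac{798523}{4} \approx 1.9963 \cdot 10^{5}$)
$a{\left(w,G \right)} = -2 - 2 w$ ($a{\left(w,G \right)} = 2 \left(-1 - w\right) = -2 - 2 w$)
$\frac{227 \left(a{\left(-17,U \right)} - 476\right)}{E} = \frac{227 \left(\left(-2 - -34\right) - 476\right)}{\frac{798523}{4}} = 227 \left(\left(-2 + 34\right) - 476\right) \frac{4}{798523} = 227 \left(32 - 476\right) \frac{4}{798523} = 227 \left(-444\right) \frac{4}{798523} = \left(-100788\right) \frac{4}{798523} = - \frac{403152}{798523}$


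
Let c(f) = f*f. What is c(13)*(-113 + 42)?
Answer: -11999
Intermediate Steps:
c(f) = f²
c(13)*(-113 + 42) = 13²*(-113 + 42) = 169*(-71) = -11999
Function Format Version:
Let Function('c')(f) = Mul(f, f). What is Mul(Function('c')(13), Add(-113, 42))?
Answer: -11999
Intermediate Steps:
Function('c')(f) = Pow(f, 2)
Mul(Function('c')(13), Add(-113, 42)) = Mul(Pow(13, 2), Add(-113, 42)) = Mul(169, -71) = -11999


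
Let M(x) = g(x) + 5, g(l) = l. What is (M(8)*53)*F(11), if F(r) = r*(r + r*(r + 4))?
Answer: 1333904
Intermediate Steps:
F(r) = r*(r + r*(4 + r))
M(x) = 5 + x (M(x) = x + 5 = 5 + x)
(M(8)*53)*F(11) = ((5 + 8)*53)*(11**2*(5 + 11)) = (13*53)*(121*16) = 689*1936 = 1333904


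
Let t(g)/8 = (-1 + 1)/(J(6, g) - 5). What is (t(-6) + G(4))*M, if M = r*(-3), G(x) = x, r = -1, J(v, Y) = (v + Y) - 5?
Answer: 12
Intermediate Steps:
J(v, Y) = -5 + Y + v (J(v, Y) = (Y + v) - 5 = -5 + Y + v)
t(g) = 0 (t(g) = 8*((-1 + 1)/((-5 + g + 6) - 5)) = 8*(0/((1 + g) - 5)) = 8*(0/(-4 + g)) = 8*0 = 0)
M = 3 (M = -1*(-3) = 3)
(t(-6) + G(4))*M = (0 + 4)*3 = 4*3 = 12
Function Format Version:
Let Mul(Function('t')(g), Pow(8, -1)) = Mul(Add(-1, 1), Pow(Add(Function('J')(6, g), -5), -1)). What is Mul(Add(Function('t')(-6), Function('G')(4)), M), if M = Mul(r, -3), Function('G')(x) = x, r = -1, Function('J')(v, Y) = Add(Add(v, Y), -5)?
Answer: 12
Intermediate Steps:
Function('J')(v, Y) = Add(-5, Y, v) (Function('J')(v, Y) = Add(Add(Y, v), -5) = Add(-5, Y, v))
Function('t')(g) = 0 (Function('t')(g) = Mul(8, Mul(Add(-1, 1), Pow(Add(Add(-5, g, 6), -5), -1))) = Mul(8, Mul(0, Pow(Add(Add(1, g), -5), -1))) = Mul(8, Mul(0, Pow(Add(-4, g), -1))) = Mul(8, 0) = 0)
M = 3 (M = Mul(-1, -3) = 3)
Mul(Add(Function('t')(-6), Function('G')(4)), M) = Mul(Add(0, 4), 3) = Mul(4, 3) = 12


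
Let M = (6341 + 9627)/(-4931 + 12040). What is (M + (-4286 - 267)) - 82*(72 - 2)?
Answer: -73156969/7109 ≈ -10291.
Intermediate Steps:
M = 15968/7109 ≈ 2.2462
(M + (-4286 - 267)) - 82*(72 - 2) = (15968/7109 + (-4286 - 267)) - 82*(72 - 2) = (15968/7109 - 4553) - 82*70 = -32351309/7109 - 5740 = -73156969/7109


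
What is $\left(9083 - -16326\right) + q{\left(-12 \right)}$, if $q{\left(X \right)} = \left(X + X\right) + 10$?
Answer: $25395$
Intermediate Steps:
$q{\left(X \right)} = 10 + 2 X$ ($q{\left(X \right)} = 2 X + 10 = 10 + 2 X$)
$\left(9083 - -16326\right) + q{\left(-12 \right)} = \left(9083 - -16326\right) + \left(10 + 2 \left(-12\right)\right) = \left(9083 + 16326\right) + \left(10 - 24\right) = 25409 - 14 = 25395$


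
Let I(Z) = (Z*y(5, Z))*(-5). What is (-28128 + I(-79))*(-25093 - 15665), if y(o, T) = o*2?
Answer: 985446924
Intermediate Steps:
y(o, T) = 2*o
I(Z) = -50*Z (I(Z) = (Z*(2*5))*(-5) = (Z*10)*(-5) = (10*Z)*(-5) = -50*Z)
(-28128 + I(-79))*(-25093 - 15665) = (-28128 - 50*(-79))*(-25093 - 15665) = (-28128 + 3950)*(-40758) = -24178*(-40758) = 985446924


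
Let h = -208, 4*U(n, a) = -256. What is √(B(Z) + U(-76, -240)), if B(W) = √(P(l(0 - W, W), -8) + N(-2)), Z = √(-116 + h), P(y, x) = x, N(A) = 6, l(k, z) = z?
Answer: √(-64 + I*√2) ≈ 0.08838 + 8.0005*I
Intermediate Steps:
U(n, a) = -64 (U(n, a) = (¼)*(-256) = -64)
Z = 18*I (Z = √(-116 - 208) = √(-324) = 18*I ≈ 18.0*I)
B(W) = I*√2 (B(W) = √(-8 + 6) = √(-2) = I*√2)
√(B(Z) + U(-76, -240)) = √(I*√2 - 64) = √(-64 + I*√2)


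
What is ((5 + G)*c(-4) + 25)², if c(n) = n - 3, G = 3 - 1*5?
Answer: 16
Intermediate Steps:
G = -2 (G = 3 - 5 = -2)
c(n) = -3 + n
((5 + G)*c(-4) + 25)² = ((5 - 2)*(-3 - 4) + 25)² = (3*(-7) + 25)² = (-21 + 25)² = 4² = 16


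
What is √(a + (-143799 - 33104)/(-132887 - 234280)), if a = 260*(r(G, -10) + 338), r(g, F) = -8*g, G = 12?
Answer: √8482411195479681/367167 ≈ 250.84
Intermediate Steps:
a = 62920 (a = 260*(-8*12 + 338) = 260*(-96 + 338) = 260*242 = 62920)
√(a + (-143799 - 33104)/(-132887 - 234280)) = √(62920 + (-143799 - 33104)/(-132887 - 234280)) = √(62920 - 176903/(-367167)) = √(62920 - 176903*(-1/367167)) = √(62920 + 176903/367167) = √(23102324543/367167) = √8482411195479681/367167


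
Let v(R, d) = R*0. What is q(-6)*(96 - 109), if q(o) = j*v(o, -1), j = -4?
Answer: 0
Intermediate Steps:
v(R, d) = 0
q(o) = 0 (q(o) = -4*0 = 0)
q(-6)*(96 - 109) = 0*(96 - 109) = 0*(-13) = 0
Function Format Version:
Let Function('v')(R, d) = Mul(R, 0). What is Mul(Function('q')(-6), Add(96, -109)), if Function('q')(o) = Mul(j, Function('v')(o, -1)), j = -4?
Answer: 0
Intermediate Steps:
Function('v')(R, d) = 0
Function('q')(o) = 0 (Function('q')(o) = Mul(-4, 0) = 0)
Mul(Function('q')(-6), Add(96, -109)) = Mul(0, Add(96, -109)) = Mul(0, -13) = 0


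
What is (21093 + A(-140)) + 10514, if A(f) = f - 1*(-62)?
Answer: 31529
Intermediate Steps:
A(f) = 62 + f (A(f) = f + 62 = 62 + f)
(21093 + A(-140)) + 10514 = (21093 + (62 - 140)) + 10514 = (21093 - 78) + 10514 = 21015 + 10514 = 31529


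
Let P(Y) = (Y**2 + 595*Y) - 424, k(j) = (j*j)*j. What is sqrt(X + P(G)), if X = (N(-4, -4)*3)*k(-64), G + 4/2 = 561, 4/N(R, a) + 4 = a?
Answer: sqrt(1037878) ≈ 1018.8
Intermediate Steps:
k(j) = j**3 (k(j) = j**2*j = j**3)
N(R, a) = 4/(-4 + a)
G = 559 (G = -2 + 561 = 559)
P(Y) = -424 + Y**2 + 595*Y
X = 393216 (X = ((4/(-4 - 4))*3)*(-64)**3 = ((4/(-8))*3)*(-262144) = ((4*(-1/8))*3)*(-262144) = -1/2*3*(-262144) = -3/2*(-262144) = 393216)
sqrt(X + P(G)) = sqrt(393216 + (-424 + 559**2 + 595*559)) = sqrt(393216 + (-424 + 312481 + 332605)) = sqrt(393216 + 644662) = sqrt(1037878)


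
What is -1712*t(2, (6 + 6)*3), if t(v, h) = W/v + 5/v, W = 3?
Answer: -6848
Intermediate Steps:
t(v, h) = 8/v (t(v, h) = 3/v + 5/v = 8/v)
-1712*t(2, (6 + 6)*3) = -13696/2 = -1712*4 = -6848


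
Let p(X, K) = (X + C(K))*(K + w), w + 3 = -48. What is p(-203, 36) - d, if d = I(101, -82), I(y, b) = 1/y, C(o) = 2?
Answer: 304514/101 ≈ 3015.0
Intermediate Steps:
w = -51 (w = -3 - 48 = -51)
d = 1/101 ≈ 0.0099010
p(X, K) = (-51 + K)*(2 + X) (p(X, K) = (X + 2)*(K - 51) = (2 + X)*(-51 + K) = (-51 + K)*(2 + X))
p(-203, 36) - d = (-102 - 51*(-203) + 2*36 + 36*(-203)) - 1*1/101 = (-102 + 10353 + 72 - 7308) - 1/101 = 3015 - 1/101 = 304514/101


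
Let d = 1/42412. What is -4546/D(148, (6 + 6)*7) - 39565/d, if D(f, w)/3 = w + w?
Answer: -422863758833/252 ≈ -1.6780e+9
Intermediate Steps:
d = 1/42412 ≈ 2.3578e-5
D(f, w) = 6*w (D(f, w) = 3*(w + w) = 3*(2*w) = 6*w)
-4546/D(148, (6 + 6)*7) - 39565/d = -4546*1/(42*(6 + 6)) - 39565/1/42412 = -4546/(6*(12*7)) - 39565*42412 = -4546/(6*84) - 1678030780 = -4546/504 - 1678030780 = -4546*1/504 - 1678030780 = -2273/252 - 1678030780 = -422863758833/252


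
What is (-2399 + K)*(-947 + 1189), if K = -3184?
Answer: -1351086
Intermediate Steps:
(-2399 + K)*(-947 + 1189) = (-2399 - 3184)*(-947 + 1189) = -5583*242 = -1351086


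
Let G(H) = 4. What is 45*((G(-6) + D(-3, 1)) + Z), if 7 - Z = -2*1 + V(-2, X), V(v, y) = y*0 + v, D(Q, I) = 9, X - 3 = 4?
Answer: 1080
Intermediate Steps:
X = 7 (X = 3 + 4 = 7)
V(v, y) = v (V(v, y) = 0 + v = v)
Z = 11 (Z = 7 - (-2*1 - 2) = 7 - (-2 - 2) = 7 - 1*(-4) = 7 + 4 = 11)
45*((G(-6) + D(-3, 1)) + Z) = 45*((4 + 9) + 11) = 45*(13 + 11) = 45*24 = 1080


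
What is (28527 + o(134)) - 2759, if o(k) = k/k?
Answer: 25769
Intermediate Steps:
o(k) = 1
(28527 + o(134)) - 2759 = (28527 + 1) - 2759 = 28528 - 2759 = 25769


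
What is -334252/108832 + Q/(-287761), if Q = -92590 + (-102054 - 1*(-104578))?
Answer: -21595656715/7829401288 ≈ -2.7583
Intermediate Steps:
Q = -90066 (Q = -92590 + (-102054 + 104578) = -92590 + 2524 = -90066)
-334252/108832 + Q/(-287761) = -334252/108832 - 90066/(-287761) = -334252*1/108832 - 90066*(-1/287761) = -83563/27208 + 90066/287761 = -21595656715/7829401288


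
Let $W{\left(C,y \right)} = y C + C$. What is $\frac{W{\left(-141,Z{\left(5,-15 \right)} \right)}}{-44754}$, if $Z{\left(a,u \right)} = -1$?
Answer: $0$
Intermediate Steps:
$W{\left(C,y \right)} = C + C y$ ($W{\left(C,y \right)} = C y + C = C + C y$)
$\frac{W{\left(-141,Z{\left(5,-15 \right)} \right)}}{-44754} = \frac{\left(-141\right) \left(1 - 1\right)}{-44754} = \left(-141\right) 0 \left(- \frac{1}{44754}\right) = 0 \left(- \frac{1}{44754}\right) = 0$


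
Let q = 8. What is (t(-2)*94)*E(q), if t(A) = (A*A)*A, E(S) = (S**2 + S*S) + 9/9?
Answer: -97008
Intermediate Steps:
E(S) = 1 + 2*S**2 (E(S) = (S**2 + S**2) + 9*(1/9) = 2*S**2 + 1 = 1 + 2*S**2)
t(A) = A**3 (t(A) = A**2*A = A**3)
(t(-2)*94)*E(q) = ((-2)**3*94)*(1 + 2*8**2) = (-8*94)*(1 + 2*64) = -752*(1 + 128) = -752*129 = -97008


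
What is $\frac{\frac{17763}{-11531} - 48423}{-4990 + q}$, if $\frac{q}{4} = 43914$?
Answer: $- \frac{279191688}{983974823} \approx -0.28374$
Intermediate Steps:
$q = 175656$ ($q = 4 \cdot 43914 = 175656$)
$\frac{\frac{17763}{-11531} - 48423}{-4990 + q} = \frac{\frac{17763}{-11531} - 48423}{-4990 + 175656} = \frac{17763 \left(- \frac{1}{11531}\right) - 48423}{170666} = \left(- \frac{17763}{11531} - 48423\right) \frac{1}{170666} = \left(- \frac{558383376}{11531}\right) \frac{1}{170666} = - \frac{279191688}{983974823}$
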